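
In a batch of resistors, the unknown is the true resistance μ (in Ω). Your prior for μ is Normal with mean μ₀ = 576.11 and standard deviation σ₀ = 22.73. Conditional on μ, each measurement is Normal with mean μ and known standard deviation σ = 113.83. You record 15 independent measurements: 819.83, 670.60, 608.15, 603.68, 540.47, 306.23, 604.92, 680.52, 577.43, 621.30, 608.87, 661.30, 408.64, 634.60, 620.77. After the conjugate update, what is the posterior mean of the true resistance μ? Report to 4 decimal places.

For Normal data with known variance σ², a Normal(μ₀, σ₀²) prior on μ is conjugate. Posterior precision = 1/σ₀² + n/σ²; posterior mean is the precision-weighted average of μ₀ and x̄.
Σxᵢ = 819.83 + 670.60 + 608.15 + 603.68 + 540.47 + 306.23 + 604.92 + 680.52 + 577.43 + 621.30 + 608.87 + 661.30 + 408.64 + 634.60 + 620.77 = 8967.31, so n·x̄ = 8967.31.
σ₀² = 22.73² = 516.6529, σ² = 113.83² = 12957.2689; σ² + n·σ₀² = 12957.2689 + 15·516.6529 = 20707.0624.
Posterior mean = (μ₀/σ₀² + n·x̄/σ²)/(1/σ₀² + n/σ²) = (σ²·μ₀ + σ₀²·n·x̄)/(σ² + n·σ₀²) = (12957.2689·576.11 + 516.6529·8967.31)/20707.0624 = 12097798.902678/20707.0624 = 584.2354.

584.2354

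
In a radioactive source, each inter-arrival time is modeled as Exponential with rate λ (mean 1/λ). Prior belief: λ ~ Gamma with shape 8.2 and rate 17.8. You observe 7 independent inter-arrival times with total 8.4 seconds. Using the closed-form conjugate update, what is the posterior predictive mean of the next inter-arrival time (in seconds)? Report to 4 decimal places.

1.8451

With a Gamma(shape α, rate β) prior on the exponential rate λ, the posterior after n observations with total T = Σxᵢ is Gamma(α+n, β+T).
Posterior: Gamma(8.2+7, 17.8+8.4) = Gamma(15.2, 26.2).
The predictive distribution for the next observation is Lomax; its mean is β/(α−1) = 26.2/14.2 = 1.8451.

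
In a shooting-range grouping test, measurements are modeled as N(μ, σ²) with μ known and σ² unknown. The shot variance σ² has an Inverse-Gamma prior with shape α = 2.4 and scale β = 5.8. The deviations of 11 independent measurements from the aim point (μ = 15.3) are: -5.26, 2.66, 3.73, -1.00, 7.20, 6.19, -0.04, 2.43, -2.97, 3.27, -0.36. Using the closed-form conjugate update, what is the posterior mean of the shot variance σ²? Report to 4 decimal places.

12.8233

With known mean μ and an Inverse-Gamma(α, β) prior on σ², the Normal likelihood is conjugate: posterior is Inv-Gamma(α + n/2, β + Σ(xᵢ−μ)²/2).
Σ(xᵢ−μ)² = (-5.26)² + (2.66)² + (3.73)² + (-1.00)² + (7.20)² + (6.19)² + (-0.04)² + (2.43)² + (-2.97)² + (3.27)² + (-0.36)² = 165.3621.
Posterior: Inv-Gamma(2.4 + 11/2, 5.8 + 165.3621/2) = Inv-Gamma(7.90, 88.48105).
E[σ²|data] = β/(α−1) = 88.48105/6.90 = 12.8233.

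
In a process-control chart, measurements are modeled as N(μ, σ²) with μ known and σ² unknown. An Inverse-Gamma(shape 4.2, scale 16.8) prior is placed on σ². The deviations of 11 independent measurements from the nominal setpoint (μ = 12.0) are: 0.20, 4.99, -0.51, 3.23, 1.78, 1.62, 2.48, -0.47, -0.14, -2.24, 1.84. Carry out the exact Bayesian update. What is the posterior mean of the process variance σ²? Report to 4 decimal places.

5.1621

With known mean μ and an Inverse-Gamma(α, β) prior on σ², the Normal likelihood is conjugate: posterior is Inv-Gamma(α + n/2, β + Σ(xᵢ−μ)²/2).
Σ(xᵢ−μ)² = (0.20)² + (4.99)² + (-0.51)² + (3.23)² + (1.78)² + (1.62)² + (2.48)² + (-0.47)² + (-0.14)² + (-2.24)² + (1.84)² = 56.2200.
Posterior: Inv-Gamma(4.2 + 11/2, 16.8 + 56.2200/2) = Inv-Gamma(9.70, 44.91000).
E[σ²|data] = β/(α−1) = 44.91000/8.70 = 5.1621.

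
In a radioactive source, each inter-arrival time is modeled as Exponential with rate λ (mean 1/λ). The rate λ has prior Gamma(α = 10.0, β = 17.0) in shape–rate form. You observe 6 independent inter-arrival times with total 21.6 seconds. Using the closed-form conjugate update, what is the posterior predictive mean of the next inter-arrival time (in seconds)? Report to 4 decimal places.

With a Gamma(shape α, rate β) prior on the exponential rate λ, the posterior after n observations with total T = Σxᵢ is Gamma(α+n, β+T).
Posterior: Gamma(10.0+6, 17.0+21.6) = Gamma(16.0, 38.6).
The predictive distribution for the next observation is Lomax; its mean is β/(α−1) = 38.6/15.0 = 2.5733.

2.5733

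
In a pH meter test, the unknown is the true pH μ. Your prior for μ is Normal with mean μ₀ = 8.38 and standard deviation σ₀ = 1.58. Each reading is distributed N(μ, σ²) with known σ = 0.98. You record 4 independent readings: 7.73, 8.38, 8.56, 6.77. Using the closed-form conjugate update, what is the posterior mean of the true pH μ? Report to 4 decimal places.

For Normal data with known variance σ², a Normal(μ₀, σ₀²) prior on μ is conjugate. Posterior precision = 1/σ₀² + n/σ²; posterior mean is the precision-weighted average of μ₀ and x̄.
Σxᵢ = 7.73 + 8.38 + 8.56 + 6.77 = 31.44, so n·x̄ = 31.44.
σ₀² = 1.58² = 2.4964, σ² = 0.98² = 0.9604; σ² + n·σ₀² = 0.9604 + 4·2.4964 = 10.946.
Posterior mean = (μ₀/σ₀² + n·x̄/σ²)/(1/σ₀² + n/σ²) = (σ²·μ₀ + σ₀²·n·x̄)/(σ² + n·σ₀²) = (0.9604·8.38 + 2.4964·31.44)/10.946 = 86.534968/10.946 = 7.9056.

7.9056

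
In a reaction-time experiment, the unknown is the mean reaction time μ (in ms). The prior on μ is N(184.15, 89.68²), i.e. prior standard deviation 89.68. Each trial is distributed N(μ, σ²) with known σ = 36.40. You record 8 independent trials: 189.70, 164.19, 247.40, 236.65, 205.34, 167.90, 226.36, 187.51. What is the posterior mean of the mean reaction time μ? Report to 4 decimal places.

202.7483

For Normal data with known variance σ², a Normal(μ₀, σ₀²) prior on μ is conjugate. Posterior precision = 1/σ₀² + n/σ²; posterior mean is the precision-weighted average of μ₀ and x̄.
Σxᵢ = 189.70 + 164.19 + 247.40 + 236.65 + 205.34 + 167.90 + 226.36 + 187.51 = 1625.05, so n·x̄ = 1625.05.
σ₀² = 89.68² = 8042.5024, σ² = 36.40² = 1324.96; σ² + n·σ₀² = 1324.96 + 8·8042.5024 = 65664.9792.
Posterior mean = (μ₀/σ₀² + n·x̄/σ²)/(1/σ₀² + n/σ²) = (σ²·μ₀ + σ₀²·n·x̄)/(σ² + n·σ₀²) = (1324.96·184.15 + 8042.5024·1625.05)/65664.9792 = 13313459.90912/65664.9792 = 202.7483.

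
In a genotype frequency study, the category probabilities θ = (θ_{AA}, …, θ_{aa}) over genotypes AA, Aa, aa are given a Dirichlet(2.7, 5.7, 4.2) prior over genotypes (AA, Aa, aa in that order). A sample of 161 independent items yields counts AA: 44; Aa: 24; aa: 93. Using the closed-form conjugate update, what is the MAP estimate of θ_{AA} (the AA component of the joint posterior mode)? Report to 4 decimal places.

0.2679

The Dirichlet prior is conjugate to the Multinomial likelihood: each posterior αⱼ = prior αⱼ + observed count nⱼ.
Posterior concentration: (46.7, 29.7, 97.2), total = 173.6.
Joint mode component: (α_{AA}−1)/(Σα−K) = 45.7/170.6 = 0.2679.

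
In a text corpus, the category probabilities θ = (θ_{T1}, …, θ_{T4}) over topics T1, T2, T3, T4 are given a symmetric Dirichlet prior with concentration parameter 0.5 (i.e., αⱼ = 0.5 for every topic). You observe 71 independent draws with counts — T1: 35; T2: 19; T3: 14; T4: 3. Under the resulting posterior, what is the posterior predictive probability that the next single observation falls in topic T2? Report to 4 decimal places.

The Dirichlet prior is conjugate to the Multinomial likelihood: each posterior αⱼ = prior αⱼ + observed count nⱼ.
Posterior concentration: (35.5, 19.5, 14.5, 3.5), total = 73.0.
P(next = T2 | data) = α_{T2}/Σα = 0.2671.

0.2671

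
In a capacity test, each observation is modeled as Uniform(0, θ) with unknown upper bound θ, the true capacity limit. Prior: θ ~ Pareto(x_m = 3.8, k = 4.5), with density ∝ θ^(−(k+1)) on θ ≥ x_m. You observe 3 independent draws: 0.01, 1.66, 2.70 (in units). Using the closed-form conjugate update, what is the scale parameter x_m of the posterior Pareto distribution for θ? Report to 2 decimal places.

A Pareto(scale x_m, shape k) prior on the upper bound θ of Uniform(0, θ) is conjugate: posterior is Pareto(max(x_m, max xᵢ), k + n).
Sample maximum = 2.70; prior scale x_m = 3.8 → posterior scale = max = 3.80.
Posterior shape = 4.5 + 3 = 7.5.
Posterior scale x_m = 3.80.

3.80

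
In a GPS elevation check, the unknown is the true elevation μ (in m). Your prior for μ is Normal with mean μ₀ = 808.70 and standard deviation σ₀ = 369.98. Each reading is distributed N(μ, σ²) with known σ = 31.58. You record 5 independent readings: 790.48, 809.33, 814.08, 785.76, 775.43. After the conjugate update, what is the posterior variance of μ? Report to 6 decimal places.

199.169065

For Normal data with known variance σ², a Normal(μ₀, σ₀²) prior on μ is conjugate. Posterior precision = 1/σ₀² + n/σ²; posterior mean is the precision-weighted average of μ₀ and x̄.
σ₀² = 369.98² = 136885.2004, σ² = 31.58² = 997.2964; σ² + n·σ₀² = 997.2964 + 5·136885.2004 = 685423.2984.
Posterior precision = 1/σ₀² + n/σ² = 1/136885.2004 + 5/997.2964 = (σ² + n·σ₀²)/(σ₀²σ²) = 685423.2984/(136885.2004·997.2964); posterior variance σₙ² = σ₀²σ²/(σ² + n·σ₀²) = 136885.2004·997.2964/685423.2984 = 199.169065.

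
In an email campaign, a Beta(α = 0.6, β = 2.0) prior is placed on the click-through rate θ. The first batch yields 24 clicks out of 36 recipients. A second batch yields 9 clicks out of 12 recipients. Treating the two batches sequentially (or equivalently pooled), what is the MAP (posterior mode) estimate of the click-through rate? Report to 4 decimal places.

The Beta prior is conjugate to a Binomial/Bernoulli likelihood; the update adds successes to α and failures to β.
After batch 1: Beta(0.6+24, 2.0+12) = Beta(24.6, 14.0).
After batch 2: Beta(24.6+9, 14.0+3) = Beta(33.6, 17.0).
Mode of Beta(a,b) for a,b>1 is (a−1)/(a+b−2) = 32.6/48.6 = 0.6708.

0.6708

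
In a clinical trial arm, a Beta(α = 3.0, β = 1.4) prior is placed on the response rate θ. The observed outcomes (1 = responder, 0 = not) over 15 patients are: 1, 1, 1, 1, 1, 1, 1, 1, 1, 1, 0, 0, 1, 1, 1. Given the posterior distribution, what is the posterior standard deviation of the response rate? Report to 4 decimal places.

0.0842

The Beta prior is conjugate to a Binomial/Bernoulli likelihood; the update adds successes to α and failures to β.
Posterior: Beta(α+k, β+n−k) = Beta(3.0+13, 1.4+2) = Beta(16.0, 3.4).
Var = αβ/((α+β)²(α+β+1)) = 16.0·3.4/(19.4²·20.4) = 0.00708541; SD = √0.00708541 = 0.0842.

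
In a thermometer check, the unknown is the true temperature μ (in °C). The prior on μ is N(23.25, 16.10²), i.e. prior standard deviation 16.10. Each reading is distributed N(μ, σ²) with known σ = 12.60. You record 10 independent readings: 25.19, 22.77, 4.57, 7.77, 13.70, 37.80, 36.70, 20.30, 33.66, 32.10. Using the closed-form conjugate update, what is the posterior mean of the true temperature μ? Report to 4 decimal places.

For Normal data with known variance σ², a Normal(μ₀, σ₀²) prior on μ is conjugate. Posterior precision = 1/σ₀² + n/σ²; posterior mean is the precision-weighted average of μ₀ and x̄.
Σxᵢ = 25.19 + 22.77 + 4.57 + 7.77 + 13.70 + 37.80 + 36.70 + 20.30 + 33.66 + 32.10 = 234.56, so n·x̄ = 234.56.
σ₀² = 16.10² = 259.21, σ² = 12.60² = 158.76; σ² + n·σ₀² = 158.76 + 10·259.21 = 2750.86.
Posterior mean = (μ₀/σ₀² + n·x̄/σ²)/(1/σ₀² + n/σ²) = (σ²·μ₀ + σ₀²·n·x̄)/(σ² + n·σ₀²) = (158.76·23.25 + 259.21·234.56)/2750.86 = 64491.4676/2750.86 = 23.4441.

23.4441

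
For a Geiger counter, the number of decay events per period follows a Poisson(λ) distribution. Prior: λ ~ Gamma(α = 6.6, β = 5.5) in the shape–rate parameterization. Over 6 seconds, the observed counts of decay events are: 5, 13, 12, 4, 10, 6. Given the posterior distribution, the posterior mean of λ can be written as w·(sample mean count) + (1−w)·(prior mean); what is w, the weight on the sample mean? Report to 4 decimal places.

0.5217

With a Gamma(shape α, rate β) prior, the Poisson likelihood is conjugate: the posterior is Gamma(α + ΣXᵢ, β + n).
Posterior mean = (α₀+S)/(β₀+n) = [n/(β₀+n)]·(S/n) + [β₀/(β₀+n)]·(α₀/β₀), so only n and β₀ enter the weight.
Weight on data w = n/(β₀+n) = 6/(5.5+6) = 6/11.5 = 0.5217.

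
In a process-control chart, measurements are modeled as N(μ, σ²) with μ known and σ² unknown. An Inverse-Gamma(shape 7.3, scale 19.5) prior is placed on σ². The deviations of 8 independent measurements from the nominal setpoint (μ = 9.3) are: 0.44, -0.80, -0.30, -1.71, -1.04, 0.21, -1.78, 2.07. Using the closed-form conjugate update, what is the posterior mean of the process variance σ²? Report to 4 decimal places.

2.4964

With known mean μ and an Inverse-Gamma(α, β) prior on σ², the Normal likelihood is conjugate: posterior is Inv-Gamma(α + n/2, β + Σ(xᵢ−μ)²/2).
Σ(xᵢ−μ)² = (0.44)² + (-0.80)² + (-0.30)² + (-1.71)² + (-1.04)² + (0.21)² + (-1.78)² + (2.07)² = 12.4267.
Posterior: Inv-Gamma(7.3 + 8/2, 19.5 + 12.4267/2) = Inv-Gamma(11.30, 25.71335).
E[σ²|data] = β/(α−1) = 25.71335/10.30 = 2.4964.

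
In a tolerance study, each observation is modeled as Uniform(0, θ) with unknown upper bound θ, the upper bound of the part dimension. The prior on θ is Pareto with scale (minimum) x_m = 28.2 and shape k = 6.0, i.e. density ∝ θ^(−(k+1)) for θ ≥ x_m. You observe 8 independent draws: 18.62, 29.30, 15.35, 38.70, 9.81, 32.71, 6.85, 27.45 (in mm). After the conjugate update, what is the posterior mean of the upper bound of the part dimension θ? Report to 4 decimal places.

A Pareto(scale x_m, shape k) prior on the upper bound θ of Uniform(0, θ) is conjugate: posterior is Pareto(max(x_m, max xᵢ), k + n).
Sample maximum = 38.70; prior scale x_m = 28.2 → posterior scale = max = 38.70.
Posterior shape = 6.0 + 8 = 14.0.
E[θ|data] = k·x_m/(k−1) = 14.0·38.70/13.0 = 41.6769.

41.6769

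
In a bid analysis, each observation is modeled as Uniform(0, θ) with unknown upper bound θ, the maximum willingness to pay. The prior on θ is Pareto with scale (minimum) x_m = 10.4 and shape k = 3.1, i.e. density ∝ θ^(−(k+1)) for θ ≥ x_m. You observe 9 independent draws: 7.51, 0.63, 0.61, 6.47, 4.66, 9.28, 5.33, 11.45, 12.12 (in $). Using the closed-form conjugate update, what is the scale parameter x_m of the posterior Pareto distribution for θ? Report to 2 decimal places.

A Pareto(scale x_m, shape k) prior on the upper bound θ of Uniform(0, θ) is conjugate: posterior is Pareto(max(x_m, max xᵢ), k + n).
Sample maximum = 12.12; prior scale x_m = 10.4 → posterior scale = max = 12.12.
Posterior shape = 3.1 + 9 = 12.1.
Posterior scale x_m = 12.12.

12.12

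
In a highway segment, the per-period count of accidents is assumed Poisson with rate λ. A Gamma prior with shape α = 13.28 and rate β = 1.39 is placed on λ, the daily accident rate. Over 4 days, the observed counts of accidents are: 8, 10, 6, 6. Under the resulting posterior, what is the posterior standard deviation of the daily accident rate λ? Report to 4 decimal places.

With a Gamma(shape α, rate β) prior, the Poisson likelihood is conjugate: the posterior is Gamma(α + ΣXᵢ, β + n).
Sum of counts S = 30 over n = 4 days.
Posterior: Gamma(α+S, β+n) = Gamma(13.28+30, 1.39+4) = Gamma(43.28, 5.39).
SD = √α/β = √43.28/5.39 = 1.2205.

1.2205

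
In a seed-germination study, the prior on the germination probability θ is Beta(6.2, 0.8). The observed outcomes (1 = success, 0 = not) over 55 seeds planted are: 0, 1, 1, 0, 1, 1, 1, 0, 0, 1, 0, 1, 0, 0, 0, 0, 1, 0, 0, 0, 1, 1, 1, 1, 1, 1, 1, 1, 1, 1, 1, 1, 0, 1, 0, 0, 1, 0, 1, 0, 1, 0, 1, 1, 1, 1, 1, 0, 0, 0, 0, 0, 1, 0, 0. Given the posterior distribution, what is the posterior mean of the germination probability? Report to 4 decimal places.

0.5839

The Beta prior is conjugate to a Binomial/Bernoulli likelihood; the update adds successes to α and failures to β.
Posterior: Beta(α+k, β+n−k) = Beta(6.2+30, 0.8+25) = Beta(36.2, 25.8).
Posterior mean = α/(α+β) = 36.2/62.0 = 0.5839.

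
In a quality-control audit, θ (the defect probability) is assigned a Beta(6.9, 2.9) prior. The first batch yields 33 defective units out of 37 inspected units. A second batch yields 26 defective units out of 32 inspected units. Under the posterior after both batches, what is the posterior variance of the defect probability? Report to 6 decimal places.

0.001716

The Beta prior is conjugate to a Binomial/Bernoulli likelihood; the update adds successes to α and failures to β.
After batch 1: Beta(6.9+33, 2.9+4) = Beta(39.9, 6.9).
After batch 2: Beta(39.9+26, 6.9+6) = Beta(65.9, 12.9).
Var = αβ/((α+β)²(α+β+1)) = 65.9·12.9/(78.8²·79.8) = 0.001716.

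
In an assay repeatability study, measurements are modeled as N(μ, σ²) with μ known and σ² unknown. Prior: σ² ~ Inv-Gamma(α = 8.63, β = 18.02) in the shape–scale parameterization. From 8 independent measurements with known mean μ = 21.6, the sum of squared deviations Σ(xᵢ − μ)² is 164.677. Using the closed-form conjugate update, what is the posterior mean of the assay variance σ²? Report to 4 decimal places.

8.6293

With known mean μ and an Inverse-Gamma(α, β) prior on σ², the Normal likelihood is conjugate: posterior is Inv-Gamma(α + n/2, β + Σ(xᵢ−μ)²/2).
Posterior: Inv-Gamma(8.63 + 8/2, 18.02 + 164.677/2) = Inv-Gamma(12.63, 100.3585).
E[σ²|data] = β/(α−1) = 100.3585/11.63 = 8.6293.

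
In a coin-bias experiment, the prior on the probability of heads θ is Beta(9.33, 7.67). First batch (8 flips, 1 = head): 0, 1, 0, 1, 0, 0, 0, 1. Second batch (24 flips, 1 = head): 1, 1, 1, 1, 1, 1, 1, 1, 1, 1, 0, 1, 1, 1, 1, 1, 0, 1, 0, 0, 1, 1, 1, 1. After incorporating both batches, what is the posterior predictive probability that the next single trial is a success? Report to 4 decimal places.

The Beta prior is conjugate to a Binomial/Bernoulli likelihood; the update adds successes to α and failures to β.
After batch 1: Beta(9.33+3, 7.67+5) = Beta(12.33, 12.67).
After batch 2: Beta(12.33+20, 12.67+4) = Beta(32.33, 16.67).
For a single future Bernoulli trial, P(success | data) = α/(α+β) = 0.6598.

0.6598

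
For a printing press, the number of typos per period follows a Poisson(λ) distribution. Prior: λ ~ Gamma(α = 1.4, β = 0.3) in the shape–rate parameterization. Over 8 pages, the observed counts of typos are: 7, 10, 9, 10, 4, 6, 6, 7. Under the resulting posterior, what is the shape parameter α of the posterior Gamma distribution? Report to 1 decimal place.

60.4

With a Gamma(shape α, rate β) prior, the Poisson likelihood is conjugate: the posterior is Gamma(α + ΣXᵢ, β + n).
Sum of counts S = 59 over n = 8 pages.
Posterior: Gamma(α+S, β+n) = Gamma(1.4+59, 0.3+8) = Gamma(60.4, 8.3).
Posterior α = 60.4.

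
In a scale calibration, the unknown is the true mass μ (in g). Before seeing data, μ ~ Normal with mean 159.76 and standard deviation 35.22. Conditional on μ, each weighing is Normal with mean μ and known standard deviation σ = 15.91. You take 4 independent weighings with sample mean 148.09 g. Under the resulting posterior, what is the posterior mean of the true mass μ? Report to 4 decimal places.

For Normal data with known variance σ², a Normal(μ₀, σ₀²) prior on μ is conjugate. Posterior precision = 1/σ₀² + n/σ²; posterior mean is the precision-weighted average of μ₀ and x̄.
n·x̄ = 4·148.09 = 592.36.
σ₀² = 35.22² = 1240.4484, σ² = 15.91² = 253.1281; σ² + n·σ₀² = 253.1281 + 4·1240.4484 = 5214.9217.
Posterior mean = (μ₀/σ₀² + n·x̄/σ²)/(1/σ₀² + n/σ²) = (σ²·μ₀ + σ₀²·n·x̄)/(σ² + n·σ₀²) = (253.1281·159.76 + 1240.4484·592.36)/5214.9217 = 775231.75948/5214.9217 = 148.6565.

148.6565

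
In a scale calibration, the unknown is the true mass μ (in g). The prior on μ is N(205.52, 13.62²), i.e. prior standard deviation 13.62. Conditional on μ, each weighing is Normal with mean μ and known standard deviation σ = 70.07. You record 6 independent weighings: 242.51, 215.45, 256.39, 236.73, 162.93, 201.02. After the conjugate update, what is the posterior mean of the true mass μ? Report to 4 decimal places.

For Normal data with known variance σ², a Normal(μ₀, σ₀²) prior on μ is conjugate. Posterior precision = 1/σ₀² + n/σ²; posterior mean is the precision-weighted average of μ₀ and x̄.
Σxᵢ = 242.51 + 215.45 + 256.39 + 236.73 + 162.93 + 201.02 = 1315.03, so n·x̄ = 1315.03.
σ₀² = 13.62² = 185.5044, σ² = 70.07² = 4909.8049; σ² + n·σ₀² = 4909.8049 + 6·185.5044 = 6022.8313.
Posterior mean = (μ₀/σ₀² + n·x̄/σ²)/(1/σ₀² + n/σ²) = (σ²·μ₀ + σ₀²·n·x̄)/(σ² + n·σ₀²) = (4909.8049·205.52 + 185.5044·1315.03)/6022.8313 = 1253006.95418/6022.8313 = 208.0428.

208.0428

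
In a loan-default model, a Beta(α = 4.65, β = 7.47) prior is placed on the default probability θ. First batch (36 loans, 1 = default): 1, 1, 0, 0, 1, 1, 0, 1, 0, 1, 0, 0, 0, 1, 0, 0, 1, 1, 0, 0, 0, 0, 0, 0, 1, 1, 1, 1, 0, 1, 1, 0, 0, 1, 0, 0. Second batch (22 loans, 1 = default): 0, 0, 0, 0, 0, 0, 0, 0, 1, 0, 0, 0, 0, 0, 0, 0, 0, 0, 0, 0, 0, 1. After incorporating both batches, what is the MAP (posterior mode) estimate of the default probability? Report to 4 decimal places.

0.3178

The Beta prior is conjugate to a Binomial/Bernoulli likelihood; the update adds successes to α and failures to β.
After batch 1: Beta(4.65+16, 7.47+20) = Beta(20.65, 27.47).
After batch 2: Beta(20.65+2, 27.47+20) = Beta(22.65, 47.47).
Mode of Beta(a,b) for a,b>1 is (a−1)/(a+b−2) = 21.65/68.12 = 0.3178.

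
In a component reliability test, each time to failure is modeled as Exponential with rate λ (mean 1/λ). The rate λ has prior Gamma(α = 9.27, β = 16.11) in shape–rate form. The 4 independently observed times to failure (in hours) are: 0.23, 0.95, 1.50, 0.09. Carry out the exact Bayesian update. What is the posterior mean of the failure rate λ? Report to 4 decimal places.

With a Gamma(shape α, rate β) prior on the exponential rate λ, the posterior after n observations with total T = Σxᵢ is Gamma(α+n, β+T).
Sum of observations T = 2.77 hours; n = 4.
Posterior: Gamma(9.27+4, 16.11+2.77) = Gamma(13.27, 18.88).
Posterior mean of λ = α/β = 13.27/18.88 = 0.7029.

0.7029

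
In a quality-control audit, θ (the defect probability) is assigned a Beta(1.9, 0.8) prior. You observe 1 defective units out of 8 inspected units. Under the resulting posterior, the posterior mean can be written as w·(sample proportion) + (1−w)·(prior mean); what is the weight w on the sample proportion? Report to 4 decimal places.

The Beta prior is conjugate to a Binomial/Bernoulli likelihood; the update adds successes to α and failures to β.
Posterior mean = (α₀+k)/(α₀+β₀+n) = [n/(α₀+β₀+n)]·(k/n) + [(α₀+β₀)/(α₀+β₀+n)]·α₀/(α₀+β₀), so only n and the prior enter the weight.
The weight on the data is w = n/(α₀+β₀+n) = 8/(1.9+0.8+8) = 8/10.7 = 0.7477.

0.7477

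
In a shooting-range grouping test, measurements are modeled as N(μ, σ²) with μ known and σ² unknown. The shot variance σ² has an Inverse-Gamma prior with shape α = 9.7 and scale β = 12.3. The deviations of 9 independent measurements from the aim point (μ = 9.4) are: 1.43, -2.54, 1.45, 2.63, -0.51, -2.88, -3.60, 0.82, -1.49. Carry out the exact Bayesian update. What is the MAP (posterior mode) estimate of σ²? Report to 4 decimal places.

With known mean μ and an Inverse-Gamma(α, β) prior on σ², the Normal likelihood is conjugate: posterior is Inv-Gamma(α + n/2, β + Σ(xᵢ−μ)²/2).
Σ(xᵢ−μ)² = (1.43)² + (-2.54)² + (1.45)² + (2.63)² + (-0.51)² + (-2.88)² + (-3.60)² + (0.82)² + (-1.49)² = 41.9229.
Posterior: Inv-Gamma(9.7 + 9/2, 12.3 + 41.9229/2) = Inv-Gamma(14.20, 33.26145).
Mode = β/(α+1) = 33.26145/15.20 = 2.1883.

2.1883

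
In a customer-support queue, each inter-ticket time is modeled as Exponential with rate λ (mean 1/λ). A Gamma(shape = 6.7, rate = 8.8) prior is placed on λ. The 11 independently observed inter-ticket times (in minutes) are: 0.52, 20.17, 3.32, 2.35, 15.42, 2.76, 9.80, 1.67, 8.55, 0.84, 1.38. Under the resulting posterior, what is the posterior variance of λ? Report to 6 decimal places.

0.003099

With a Gamma(shape α, rate β) prior on the exponential rate λ, the posterior after n observations with total T = Σxᵢ is Gamma(α+n, β+T).
Sum of observations T = 66.78 minutes; n = 11.
Posterior: Gamma(6.7+11, 8.8+66.78) = Gamma(17.7, 75.58).
Var = α/β² = 0.003099.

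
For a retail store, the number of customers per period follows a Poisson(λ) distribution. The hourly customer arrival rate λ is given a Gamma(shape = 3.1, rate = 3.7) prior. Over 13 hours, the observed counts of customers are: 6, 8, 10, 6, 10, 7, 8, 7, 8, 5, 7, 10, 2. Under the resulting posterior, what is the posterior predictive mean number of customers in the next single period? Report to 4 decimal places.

5.8144

With a Gamma(shape α, rate β) prior, the Poisson likelihood is conjugate: the posterior is Gamma(α + ΣXᵢ, β + n).
Sum of counts S = 94 over n = 13 hours.
Posterior: Gamma(α+S, β+n) = Gamma(3.1+94, 3.7+13) = Gamma(97.1, 16.7).
The predictive distribution for one future period is NegBinom with mean α/β = 5.8144.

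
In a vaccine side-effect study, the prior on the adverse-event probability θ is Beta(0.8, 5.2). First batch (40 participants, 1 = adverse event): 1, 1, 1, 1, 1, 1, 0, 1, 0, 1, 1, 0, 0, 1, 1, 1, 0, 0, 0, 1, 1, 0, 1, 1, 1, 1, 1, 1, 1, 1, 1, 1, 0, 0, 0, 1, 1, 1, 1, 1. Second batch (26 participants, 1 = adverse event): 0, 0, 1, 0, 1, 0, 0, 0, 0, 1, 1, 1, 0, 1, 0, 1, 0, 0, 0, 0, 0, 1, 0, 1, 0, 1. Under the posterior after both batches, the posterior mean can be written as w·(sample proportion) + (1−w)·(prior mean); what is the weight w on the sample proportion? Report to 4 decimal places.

0.9167

The Beta prior is conjugate to a Binomial/Bernoulli likelihood; the update adds successes to α and failures to β.
Total number of participants: n = 40 + 26 = 66.
Posterior mean = (α₀+k)/(α₀+β₀+n) = [n/(α₀+β₀+n)]·(k/n) + [(α₀+β₀)/(α₀+β₀+n)]·α₀/(α₀+β₀), so only n and the prior enter the weight.
The weight on the data is w = n/(α₀+β₀+n) = 66/(0.8+5.2+66) = 66/72.0 = 0.9167.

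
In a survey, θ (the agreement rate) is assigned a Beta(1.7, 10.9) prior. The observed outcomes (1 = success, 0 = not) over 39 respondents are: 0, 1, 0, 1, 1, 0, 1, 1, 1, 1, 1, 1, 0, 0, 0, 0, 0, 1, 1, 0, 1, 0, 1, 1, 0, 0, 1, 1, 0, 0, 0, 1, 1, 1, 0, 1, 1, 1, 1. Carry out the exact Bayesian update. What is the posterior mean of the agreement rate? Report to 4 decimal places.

The Beta prior is conjugate to a Binomial/Bernoulli likelihood; the update adds successes to α and failures to β.
Posterior: Beta(α+k, β+n−k) = Beta(1.7+23, 10.9+16) = Beta(24.7, 26.9).
Posterior mean = α/(α+β) = 24.7/51.6 = 0.4787.

0.4787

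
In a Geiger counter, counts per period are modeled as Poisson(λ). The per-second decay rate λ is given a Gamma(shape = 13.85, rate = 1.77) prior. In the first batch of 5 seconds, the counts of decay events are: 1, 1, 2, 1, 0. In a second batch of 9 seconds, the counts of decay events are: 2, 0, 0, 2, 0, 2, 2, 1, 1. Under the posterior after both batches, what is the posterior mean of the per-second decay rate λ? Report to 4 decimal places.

1.8294

With a Gamma(shape α, rate β) prior, the Poisson likelihood is conjugate: the posterior is Gamma(α + ΣXᵢ, β + n).
Batch 1: sum of counts S = 5 over n = 5 seconds.
After batch 1: Gamma(α+S, β+n) = Gamma(13.85+5, 1.77+5) = Gamma(18.85, 6.77).
Batch 2: sum of counts S = 10 over n = 9 seconds.
After batch 2: Gamma(α+S, β+n) = Gamma(18.85+10, 6.77+9) = Gamma(28.85, 15.77).
Posterior mean = α/β = 28.85/15.77 = 1.8294.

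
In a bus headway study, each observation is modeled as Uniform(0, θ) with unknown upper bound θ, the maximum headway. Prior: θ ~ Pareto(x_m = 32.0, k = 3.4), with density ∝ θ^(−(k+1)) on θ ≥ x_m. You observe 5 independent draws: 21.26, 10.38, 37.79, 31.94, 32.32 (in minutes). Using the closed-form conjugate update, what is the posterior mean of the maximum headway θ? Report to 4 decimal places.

A Pareto(scale x_m, shape k) prior on the upper bound θ of Uniform(0, θ) is conjugate: posterior is Pareto(max(x_m, max xᵢ), k + n).
Sample maximum = 37.79; prior scale x_m = 32.0 → posterior scale = max = 37.79.
Posterior shape = 3.4 + 5 = 8.4.
E[θ|data] = k·x_m/(k−1) = 8.4·37.79/7.4 = 42.8968.

42.8968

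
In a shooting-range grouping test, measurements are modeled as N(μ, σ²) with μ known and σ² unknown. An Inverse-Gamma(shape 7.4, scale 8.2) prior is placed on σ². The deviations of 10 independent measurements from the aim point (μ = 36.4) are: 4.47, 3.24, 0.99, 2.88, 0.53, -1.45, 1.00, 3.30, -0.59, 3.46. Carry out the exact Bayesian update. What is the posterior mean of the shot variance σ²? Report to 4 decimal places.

With known mean μ and an Inverse-Gamma(α, β) prior on σ², the Normal likelihood is conjugate: posterior is Inv-Gamma(α + n/2, β + Σ(xᵢ−μ)²/2).
Σ(xᵢ−μ)² = (4.47)² + (3.24)² + (0.99)² + (2.88)² + (0.53)² + (-1.45)² + (1.00)² + (3.30)² + (-0.59)² + (3.46)² = 66.3461.
Posterior: Inv-Gamma(7.4 + 10/2, 8.2 + 66.3461/2) = Inv-Gamma(12.40, 41.37305).
E[σ²|data] = β/(α−1) = 41.37305/11.40 = 3.6292.

3.6292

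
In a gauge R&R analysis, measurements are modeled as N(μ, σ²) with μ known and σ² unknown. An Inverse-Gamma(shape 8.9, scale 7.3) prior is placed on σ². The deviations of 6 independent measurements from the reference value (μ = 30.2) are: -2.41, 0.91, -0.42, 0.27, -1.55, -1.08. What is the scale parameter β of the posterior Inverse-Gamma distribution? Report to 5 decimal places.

With known mean μ and an Inverse-Gamma(α, β) prior on σ², the Normal likelihood is conjugate: posterior is Inv-Gamma(α + n/2, β + Σ(xᵢ−μ)²/2).
Σ(xᵢ−μ)² = (-2.41)² + (0.91)² + (-0.42)² + (0.27)² + (-1.55)² + (-1.08)² = 10.4544.
Posterior: Inv-Gamma(8.9 + 6/2, 7.3 + 10.4544/2) = Inv-Gamma(11.90, 12.52720).
Posterior β = 12.52720.

12.52720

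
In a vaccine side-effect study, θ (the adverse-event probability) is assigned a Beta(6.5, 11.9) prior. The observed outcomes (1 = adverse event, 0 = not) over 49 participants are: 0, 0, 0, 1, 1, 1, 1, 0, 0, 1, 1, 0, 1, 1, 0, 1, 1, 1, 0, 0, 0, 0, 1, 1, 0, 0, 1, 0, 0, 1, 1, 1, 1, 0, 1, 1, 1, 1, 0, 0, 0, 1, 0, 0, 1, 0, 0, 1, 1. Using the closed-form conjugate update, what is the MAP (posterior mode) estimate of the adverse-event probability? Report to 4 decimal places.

The Beta prior is conjugate to a Binomial/Bernoulli likelihood; the update adds successes to α and failures to β.
Posterior: Beta(α+k, β+n−k) = Beta(6.5+26, 11.9+23) = Beta(32.5, 34.9).
Mode of Beta(a,b) for a,b>1 is (a−1)/(a+b−2) = 31.5/65.4 = 0.4817.

0.4817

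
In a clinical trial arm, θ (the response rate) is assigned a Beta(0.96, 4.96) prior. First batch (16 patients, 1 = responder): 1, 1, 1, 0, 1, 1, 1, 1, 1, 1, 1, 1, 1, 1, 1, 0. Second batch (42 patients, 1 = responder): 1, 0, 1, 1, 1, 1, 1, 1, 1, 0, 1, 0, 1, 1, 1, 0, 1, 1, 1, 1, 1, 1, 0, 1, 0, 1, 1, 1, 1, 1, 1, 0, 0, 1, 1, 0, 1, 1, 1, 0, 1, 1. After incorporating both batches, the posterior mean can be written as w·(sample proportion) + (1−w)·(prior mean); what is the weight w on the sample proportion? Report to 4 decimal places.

The Beta prior is conjugate to a Binomial/Bernoulli likelihood; the update adds successes to α and failures to β.
Total number of patients: n = 16 + 42 = 58.
Posterior mean = (α₀+k)/(α₀+β₀+n) = [n/(α₀+β₀+n)]·(k/n) + [(α₀+β₀)/(α₀+β₀+n)]·α₀/(α₀+β₀), so only n and the prior enter the weight.
The weight on the data is w = n/(α₀+β₀+n) = 58/(0.96+4.96+58) = 58/63.92 = 0.9074.

0.9074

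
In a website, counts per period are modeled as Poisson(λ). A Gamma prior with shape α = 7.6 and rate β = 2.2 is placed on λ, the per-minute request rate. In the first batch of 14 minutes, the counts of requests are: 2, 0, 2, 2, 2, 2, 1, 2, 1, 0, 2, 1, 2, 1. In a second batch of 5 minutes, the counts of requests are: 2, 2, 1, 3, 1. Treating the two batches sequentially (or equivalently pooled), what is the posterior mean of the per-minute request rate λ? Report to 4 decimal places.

1.7264

With a Gamma(shape α, rate β) prior, the Poisson likelihood is conjugate: the posterior is Gamma(α + ΣXᵢ, β + n).
Batch 1: sum of counts S = 20 over n = 14 minutes.
After batch 1: Gamma(α+S, β+n) = Gamma(7.6+20, 2.2+14) = Gamma(27.6, 16.2).
Batch 2: sum of counts S = 9 over n = 5 minutes.
After batch 2: Gamma(α+S, β+n) = Gamma(27.6+9, 16.2+5) = Gamma(36.6, 21.2).
Posterior mean = α/β = 36.6/21.2 = 1.7264.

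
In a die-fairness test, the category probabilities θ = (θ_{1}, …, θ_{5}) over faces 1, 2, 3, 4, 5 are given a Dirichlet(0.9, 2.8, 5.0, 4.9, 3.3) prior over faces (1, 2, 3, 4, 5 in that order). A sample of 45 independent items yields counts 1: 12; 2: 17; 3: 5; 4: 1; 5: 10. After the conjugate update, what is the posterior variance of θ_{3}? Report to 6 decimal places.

0.002153

The Dirichlet prior is conjugate to the Multinomial likelihood: each posterior αⱼ = prior αⱼ + observed count nⱼ.
Posterior concentration: (12.9, 19.8, 10.0, 5.9, 13.3), total = 61.9.
Var[θ_j] = α_j(Σα−α_j)/((Σα)²(Σα+1)) = 10.0·51.9/(61.9²·62.9) = 0.002153.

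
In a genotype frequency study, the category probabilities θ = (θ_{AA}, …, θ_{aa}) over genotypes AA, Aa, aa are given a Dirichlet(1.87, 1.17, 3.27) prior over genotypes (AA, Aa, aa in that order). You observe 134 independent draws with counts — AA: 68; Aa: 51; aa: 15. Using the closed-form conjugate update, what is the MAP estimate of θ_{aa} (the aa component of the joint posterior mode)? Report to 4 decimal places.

The Dirichlet prior is conjugate to the Multinomial likelihood: each posterior αⱼ = prior αⱼ + observed count nⱼ.
Posterior concentration: (69.87, 52.17, 18.27), total = 140.31.
Joint mode component: (α_{aa}−1)/(Σα−K) = 17.27/137.31 = 0.1258.

0.1258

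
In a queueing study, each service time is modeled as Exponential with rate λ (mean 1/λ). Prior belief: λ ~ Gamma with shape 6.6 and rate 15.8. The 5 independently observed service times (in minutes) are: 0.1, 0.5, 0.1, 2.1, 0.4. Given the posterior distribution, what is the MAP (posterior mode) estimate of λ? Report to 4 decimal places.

With a Gamma(shape α, rate β) prior on the exponential rate λ, the posterior after n observations with total T = Σxᵢ is Gamma(α+n, β+T).
Sum of observations T = 3.2 minutes; n = 5.
Posterior: Gamma(6.6+5, 15.8+3.2) = Gamma(11.6, 19.0).
Mode = (α−1)/β = 0.5579.

0.5579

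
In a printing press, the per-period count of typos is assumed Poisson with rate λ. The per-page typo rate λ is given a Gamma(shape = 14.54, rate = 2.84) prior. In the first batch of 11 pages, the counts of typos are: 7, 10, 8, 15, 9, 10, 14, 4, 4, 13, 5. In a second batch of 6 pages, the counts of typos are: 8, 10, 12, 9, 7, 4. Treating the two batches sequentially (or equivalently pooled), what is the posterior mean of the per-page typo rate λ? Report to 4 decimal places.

8.2429

With a Gamma(shape α, rate β) prior, the Poisson likelihood is conjugate: the posterior is Gamma(α + ΣXᵢ, β + n).
Batch 1: sum of counts S = 99 over n = 11 pages.
After batch 1: Gamma(α+S, β+n) = Gamma(14.54+99, 2.84+11) = Gamma(113.54, 13.84).
Batch 2: sum of counts S = 50 over n = 6 pages.
After batch 2: Gamma(α+S, β+n) = Gamma(113.54+50, 13.84+6) = Gamma(163.54, 19.84).
Posterior mean = α/β = 163.54/19.84 = 8.2429.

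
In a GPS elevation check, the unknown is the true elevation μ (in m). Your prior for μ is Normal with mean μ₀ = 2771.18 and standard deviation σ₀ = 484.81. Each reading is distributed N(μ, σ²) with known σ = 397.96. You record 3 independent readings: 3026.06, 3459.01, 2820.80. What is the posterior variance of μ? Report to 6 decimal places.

For Normal data with known variance σ², a Normal(μ₀, σ₀²) prior on μ is conjugate. Posterior precision = 1/σ₀² + n/σ²; posterior mean is the precision-weighted average of μ₀ and x̄.
σ₀² = 484.81² = 235040.7361, σ² = 397.96² = 158372.1616; σ² + n·σ₀² = 158372.1616 + 3·235040.7361 = 863494.3699.
Posterior precision = 1/σ₀² + n/σ² = 1/235040.7361 + 3/158372.1616 = (σ² + n·σ₀²)/(σ₀²σ²) = 863494.3699/(235040.7361·158372.1616); posterior variance σₙ² = σ₀²σ²/(σ² + n·σ₀²) = 235040.7361·158372.1616/863494.3699 = 43108.456451.

43108.456451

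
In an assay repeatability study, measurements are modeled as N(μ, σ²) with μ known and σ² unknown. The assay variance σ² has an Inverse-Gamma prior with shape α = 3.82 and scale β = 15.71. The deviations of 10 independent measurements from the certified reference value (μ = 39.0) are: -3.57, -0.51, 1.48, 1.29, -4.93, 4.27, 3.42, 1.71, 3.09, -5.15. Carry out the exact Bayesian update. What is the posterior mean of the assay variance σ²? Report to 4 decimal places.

9.0479

With known mean μ and an Inverse-Gamma(α, β) prior on σ², the Normal likelihood is conjugate: posterior is Inv-Gamma(α + n/2, β + Σ(xᵢ−μ)²/2).
Σ(xᵢ−μ)² = (-3.57)² + (-0.51)² + (1.48)² + (1.29)² + (-4.93)² + (4.27)² + (3.42)² + (1.71)² + (3.09)² + (-5.15)² = 110.0884.
Posterior: Inv-Gamma(3.82 + 10/2, 15.71 + 110.0884/2) = Inv-Gamma(8.82, 70.75420).
E[σ²|data] = β/(α−1) = 70.75420/7.82 = 9.0479.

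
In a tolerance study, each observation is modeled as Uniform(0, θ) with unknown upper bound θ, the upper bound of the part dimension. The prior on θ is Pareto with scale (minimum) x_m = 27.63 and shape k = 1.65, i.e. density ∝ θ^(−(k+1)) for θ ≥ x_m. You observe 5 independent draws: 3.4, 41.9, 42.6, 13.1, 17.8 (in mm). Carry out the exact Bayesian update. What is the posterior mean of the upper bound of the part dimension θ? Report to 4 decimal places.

50.1398

A Pareto(scale x_m, shape k) prior on the upper bound θ of Uniform(0, θ) is conjugate: posterior is Pareto(max(x_m, max xᵢ), k + n).
Sample maximum = 42.6; prior scale x_m = 27.63 → posterior scale = max = 42.60.
Posterior shape = 1.65 + 5 = 6.65.
E[θ|data] = k·x_m/(k−1) = 6.65·42.60/5.65 = 50.1398.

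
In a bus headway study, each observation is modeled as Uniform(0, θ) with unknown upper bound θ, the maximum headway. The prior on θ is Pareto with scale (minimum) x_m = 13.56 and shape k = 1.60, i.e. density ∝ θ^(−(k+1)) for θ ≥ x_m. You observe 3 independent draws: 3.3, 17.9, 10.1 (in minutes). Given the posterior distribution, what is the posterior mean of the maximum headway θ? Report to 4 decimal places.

22.8722

A Pareto(scale x_m, shape k) prior on the upper bound θ of Uniform(0, θ) is conjugate: posterior is Pareto(max(x_m, max xᵢ), k + n).
Sample maximum = 17.9; prior scale x_m = 13.56 → posterior scale = max = 17.90.
Posterior shape = 1.60 + 3 = 4.60.
E[θ|data] = k·x_m/(k−1) = 4.60·17.90/3.60 = 22.8722.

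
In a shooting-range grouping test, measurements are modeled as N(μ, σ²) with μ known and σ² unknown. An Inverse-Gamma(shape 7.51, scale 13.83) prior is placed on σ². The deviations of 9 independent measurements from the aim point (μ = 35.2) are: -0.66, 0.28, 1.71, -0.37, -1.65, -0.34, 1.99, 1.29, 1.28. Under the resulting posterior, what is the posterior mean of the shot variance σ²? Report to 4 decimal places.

With known mean μ and an Inverse-Gamma(α, β) prior on σ², the Normal likelihood is conjugate: posterior is Inv-Gamma(α + n/2, β + Σ(xᵢ−μ)²/2).
Σ(xᵢ−μ)² = (-0.66)² + (0.28)² + (1.71)² + (-0.37)² + (-1.65)² + (-0.34)² + (1.99)² + (1.29)² + (1.28)² = 13.6757.
Posterior: Inv-Gamma(7.51 + 9/2, 13.83 + 13.6757/2) = Inv-Gamma(12.01, 20.66785).
E[σ²|data] = β/(α−1) = 20.66785/11.01 = 1.8772.

1.8772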